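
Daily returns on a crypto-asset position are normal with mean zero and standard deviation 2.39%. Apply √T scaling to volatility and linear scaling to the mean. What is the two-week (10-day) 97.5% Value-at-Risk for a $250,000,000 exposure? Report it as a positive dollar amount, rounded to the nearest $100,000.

$37,000,000

At 97.5%, z = 1.960.
σ_{10d} = 2.39% × √10 = 7.558%.
VaR = 1.960 × 7.558% = 14.814%.
On $250,000,000: 0.14814 × $250,000,000 = $37,035,000.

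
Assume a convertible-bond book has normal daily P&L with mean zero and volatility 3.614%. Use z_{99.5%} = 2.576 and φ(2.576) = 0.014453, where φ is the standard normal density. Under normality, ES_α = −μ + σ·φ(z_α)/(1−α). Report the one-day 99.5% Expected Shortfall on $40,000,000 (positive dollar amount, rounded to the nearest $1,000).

$4,179,000

Tail multiplier: φ(z)/(1−α) = 0.014453 / 0.005 = 2.891.
ES = 3.614% × 2.891 = 10.448%.
On $40,000,000: 0.10448 × $40,000,000 = $4,179,200.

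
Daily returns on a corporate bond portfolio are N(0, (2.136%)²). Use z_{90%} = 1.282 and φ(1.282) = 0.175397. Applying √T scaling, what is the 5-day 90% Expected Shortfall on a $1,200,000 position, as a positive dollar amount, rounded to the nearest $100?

$100,500

σ_{5d} = 2.136% × √5 = 4.776%.
ES multiplier = φ(z)/(1−α) = 0.175397/0.1 = 1.754.
ES = 4.776% × 1.754 = 8.377%; on $1,200,000: $100,524.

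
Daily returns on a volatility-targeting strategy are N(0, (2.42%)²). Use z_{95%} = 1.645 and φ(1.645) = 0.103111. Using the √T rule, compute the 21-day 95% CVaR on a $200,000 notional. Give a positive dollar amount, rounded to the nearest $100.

σ_{21d} = 2.42% × √21 = 11.090%.
ES multiplier = φ(z)/(1−α) = 0.103111/0.05 = 2.062.
ES = 11.090% × 2.062 = 22.868%; on $200,000: $45,736.

$45,700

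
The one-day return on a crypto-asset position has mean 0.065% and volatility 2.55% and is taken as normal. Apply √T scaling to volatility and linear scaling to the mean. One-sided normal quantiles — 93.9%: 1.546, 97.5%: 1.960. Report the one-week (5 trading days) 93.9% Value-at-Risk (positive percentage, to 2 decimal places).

σ_{5d} = 2.55% × √5 = 5.702%; μ_{5d} = 5 × 0.065% = 0.325%.
VaR = −(0.325%) + 1.546 × 5.702% = 8.490%.

8.49%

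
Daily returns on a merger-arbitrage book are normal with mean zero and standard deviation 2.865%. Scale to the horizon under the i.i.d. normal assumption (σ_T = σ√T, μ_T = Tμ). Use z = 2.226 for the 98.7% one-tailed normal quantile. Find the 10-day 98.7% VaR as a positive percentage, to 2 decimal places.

σ_{10d} = 2.865% × √10 = 9.060%.
VaR = 2.226 × 9.060% = 20.168%.

20.17%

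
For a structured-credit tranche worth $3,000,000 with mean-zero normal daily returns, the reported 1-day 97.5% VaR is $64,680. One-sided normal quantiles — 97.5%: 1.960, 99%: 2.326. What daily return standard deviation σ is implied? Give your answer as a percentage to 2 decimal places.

VaR as a fraction: $64,680 / $3,000,000 = 2.156%.
σ = VaR / z = 2.156% / 1.960 = 1.100%.

1.10%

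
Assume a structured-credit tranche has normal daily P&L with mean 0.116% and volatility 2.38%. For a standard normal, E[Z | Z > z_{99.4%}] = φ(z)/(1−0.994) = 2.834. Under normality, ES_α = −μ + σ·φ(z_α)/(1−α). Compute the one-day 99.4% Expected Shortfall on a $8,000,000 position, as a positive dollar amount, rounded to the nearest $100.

$530,300

ES = −(0.116%) + 2.38% × 2.834 = 6.629%.
On $8,000,000: 0.06629 × $8,000,000 = $530,320.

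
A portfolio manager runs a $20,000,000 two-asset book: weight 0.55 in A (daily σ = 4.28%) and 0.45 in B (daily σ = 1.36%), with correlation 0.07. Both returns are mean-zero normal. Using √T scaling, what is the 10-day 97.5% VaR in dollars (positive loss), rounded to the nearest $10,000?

σ_p = √(0.55²·4.28² + 0.45²·1.36² + 2·0.07·0.55·0.45·4.28·1.36) = 2.473%.
σ_{10d} = 2.473% × √10 = 7.820%.
z(97.5%) = 1.960.
VaR = 1.960 × 7.820% = 15.327%; on $20,000,000 that is $3,065,400.

$3,070,000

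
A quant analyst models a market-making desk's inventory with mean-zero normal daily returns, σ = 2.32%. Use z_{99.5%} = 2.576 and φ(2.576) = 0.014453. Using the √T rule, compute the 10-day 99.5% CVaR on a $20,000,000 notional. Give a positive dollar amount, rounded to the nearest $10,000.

$4,240,000

σ_{10d} = 2.32% × √10 = 7.336%.
ES multiplier = φ(z)/(1−α) = 0.014453/0.005 = 2.891.
ES = 7.336% × 2.891 = 21.208%; on $20,000,000: $4,241,600.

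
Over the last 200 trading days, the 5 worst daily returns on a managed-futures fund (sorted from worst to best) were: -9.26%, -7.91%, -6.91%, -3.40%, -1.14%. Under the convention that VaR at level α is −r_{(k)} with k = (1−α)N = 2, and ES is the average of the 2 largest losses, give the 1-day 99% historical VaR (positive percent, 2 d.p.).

7.91%

k = 2; the 2nd lowest return is -7.91%, so VaR = 7.91%.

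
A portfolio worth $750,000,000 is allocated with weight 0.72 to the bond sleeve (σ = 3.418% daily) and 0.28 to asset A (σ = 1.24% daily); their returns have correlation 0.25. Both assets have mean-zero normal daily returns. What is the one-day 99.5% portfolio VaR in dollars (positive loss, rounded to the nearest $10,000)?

σ_p² = 0.72²·3.418² + 0.28²·1.24² + 2·0.25·0.72·0.28·3.418·1.24 = 6.6041 (%²).
σ_p = √6.6041 = 2.570%.
At 99.5%, z = 2.576.
VaR = 2.576 × 2.570% = 6.620%; on $750,000,000 that is $49,650,000.

$49,650,000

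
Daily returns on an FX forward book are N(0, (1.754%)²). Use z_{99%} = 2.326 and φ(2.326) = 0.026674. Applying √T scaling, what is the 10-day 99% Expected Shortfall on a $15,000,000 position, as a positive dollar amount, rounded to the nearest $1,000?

$2,219,000

σ_{10d} = 1.754% × √10 = 5.547%.
ES multiplier = φ(z)/(1−α) = 0.026674/0.01 = 2.667.
ES = 5.547% × 2.667 = 14.794%; on $15,000,000: $2,219,100.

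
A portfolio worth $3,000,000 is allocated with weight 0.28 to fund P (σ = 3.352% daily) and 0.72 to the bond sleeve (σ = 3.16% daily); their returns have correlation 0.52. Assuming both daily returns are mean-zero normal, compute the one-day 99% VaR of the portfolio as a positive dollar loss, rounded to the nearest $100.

σ_p² = 0.28²·3.352² + 0.72²·3.16² + 2·0.52·0.28·0.72·3.352·3.16 = 8.2783 (%²).
σ_p = √8.2783 = 2.877%.
At 99%, z = 2.326.
VaR = 2.326 × 2.877% = 6.692%; on $3,000,000 that is $200,760.

$200,800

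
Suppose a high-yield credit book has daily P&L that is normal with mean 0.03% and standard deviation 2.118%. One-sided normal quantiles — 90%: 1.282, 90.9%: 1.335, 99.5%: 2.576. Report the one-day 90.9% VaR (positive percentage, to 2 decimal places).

VaR = −μ + z·σ = −(0.03%) + 1.335 × 2.118% = 2.798%.

2.80%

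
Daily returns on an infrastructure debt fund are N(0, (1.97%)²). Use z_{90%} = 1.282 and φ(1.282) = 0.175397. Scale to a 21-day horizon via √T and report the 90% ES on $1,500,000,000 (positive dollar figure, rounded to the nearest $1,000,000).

$238,000,000

σ_{21d} = 1.97% × √21 = 9.028%.
ES multiplier = φ(z)/(1−α) = 0.175397/0.1 = 1.754.
ES = 9.028% × 1.754 = 15.835%; on $1,500,000,000: $237,525,000.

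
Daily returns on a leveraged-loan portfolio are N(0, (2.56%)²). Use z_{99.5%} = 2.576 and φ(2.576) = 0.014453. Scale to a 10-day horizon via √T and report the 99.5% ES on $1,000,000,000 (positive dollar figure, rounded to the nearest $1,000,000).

σ_{10d} = 2.56% × √10 = 8.095%.
ES multiplier = φ(z)/(1−α) = 0.014453/0.005 = 2.891.
ES = 8.095% × 2.891 = 23.403%; on $1,000,000,000: $234,030,000.

$234,000,000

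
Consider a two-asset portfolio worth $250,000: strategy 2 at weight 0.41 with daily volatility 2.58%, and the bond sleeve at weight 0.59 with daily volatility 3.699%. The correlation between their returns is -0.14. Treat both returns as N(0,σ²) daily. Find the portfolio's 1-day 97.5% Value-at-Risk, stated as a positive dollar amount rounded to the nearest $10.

$11,210

σ_p² = 0.41²·2.58² + 0.59²·3.699² + 2·-0.14·0.41·0.59·2.58·3.699 = 5.2355 (%²).
σ_p = √5.2355 = 2.288%.
At 97.5%, z = 1.960.
VaR = 1.960 × 2.288% = 4.484%; on $250,000 that is $11,210.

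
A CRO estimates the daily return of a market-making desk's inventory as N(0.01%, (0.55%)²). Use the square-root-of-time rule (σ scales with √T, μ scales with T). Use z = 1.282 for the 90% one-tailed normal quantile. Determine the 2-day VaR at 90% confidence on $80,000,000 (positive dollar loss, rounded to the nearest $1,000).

σ_{2d} = 0.55% × √2 = 0.778%; μ_{2d} = 2 × 0.01% = 0.020%.
VaR = −(0.020%) + 1.282 × 0.778% = 0.977%.
On $80,000,000: 0.00977 × $80,000,000 = $781,600.

$782,000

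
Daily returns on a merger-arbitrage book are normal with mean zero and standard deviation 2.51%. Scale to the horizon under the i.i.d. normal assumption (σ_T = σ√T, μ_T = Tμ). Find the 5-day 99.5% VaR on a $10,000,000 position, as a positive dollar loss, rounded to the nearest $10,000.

$1,450,000

At 99.5%, z = 2.576.
σ_{5d} = 2.51% × √5 = 5.613%.
VaR = 2.576 × 5.613% = 14.459%.
On $10,000,000: 0.14459 × $10,000,000 = $1,445,900.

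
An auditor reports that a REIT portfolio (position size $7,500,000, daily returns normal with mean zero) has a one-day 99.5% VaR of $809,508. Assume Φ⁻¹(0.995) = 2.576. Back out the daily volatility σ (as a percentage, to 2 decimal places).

VaR as a fraction: $809,508 / $7,500,000 = 10.793%.
σ = VaR / z = 10.793% / 2.576 = 4.190%.

4.19%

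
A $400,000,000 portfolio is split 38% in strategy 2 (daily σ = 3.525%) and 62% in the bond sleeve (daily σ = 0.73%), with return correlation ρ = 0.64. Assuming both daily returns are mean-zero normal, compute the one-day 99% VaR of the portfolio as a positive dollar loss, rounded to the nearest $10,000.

σ_p² = 0.38²·3.525² + 0.62²·0.73² + 2·0.64·0.38·0.62·3.525·0.73 = 2.7751 (%²).
σ_p = √2.7751 = 1.666%.
At 99%, z = 2.326.
VaR = 2.326 × 1.666% = 3.875%; on $400,000,000 that is $15,500,000.

$15,500,000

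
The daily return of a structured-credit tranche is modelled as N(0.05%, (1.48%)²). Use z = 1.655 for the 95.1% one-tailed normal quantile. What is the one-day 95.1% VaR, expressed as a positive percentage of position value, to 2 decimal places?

VaR = −μ + z·σ = −(0.05%) + 1.655 × 1.48% = 2.399%.

2.40%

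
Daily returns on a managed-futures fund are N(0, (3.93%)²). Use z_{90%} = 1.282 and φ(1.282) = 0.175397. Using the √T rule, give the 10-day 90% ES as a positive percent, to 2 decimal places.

21.80%

σ_{10d} = 3.93% × √10 = 12.428%.
ES multiplier = φ(z)/(1−α) = 0.175397/0.1 = 1.754.
ES = 12.428% × 1.754 = 21.799%.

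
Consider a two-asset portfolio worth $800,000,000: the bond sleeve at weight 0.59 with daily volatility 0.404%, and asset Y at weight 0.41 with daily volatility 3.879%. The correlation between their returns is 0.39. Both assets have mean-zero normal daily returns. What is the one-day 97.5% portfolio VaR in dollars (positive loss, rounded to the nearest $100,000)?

$26,600,000

σ_p² = 0.59²·0.404² + 0.41²·3.879² + 2·0.39·0.59·0.41·0.404·3.879 = 2.8818 (%²).
σ_p = √2.8818 = 1.698%.
At 97.5%, z = 1.960.
VaR = 1.960 × 1.698% = 3.328%; on $800,000,000 that is $26,624,000.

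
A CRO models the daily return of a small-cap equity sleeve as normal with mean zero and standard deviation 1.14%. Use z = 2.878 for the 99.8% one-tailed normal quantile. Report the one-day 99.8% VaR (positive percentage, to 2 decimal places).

3.28%

VaR = z·σ = 2.878 × 1.14% = 3.281%.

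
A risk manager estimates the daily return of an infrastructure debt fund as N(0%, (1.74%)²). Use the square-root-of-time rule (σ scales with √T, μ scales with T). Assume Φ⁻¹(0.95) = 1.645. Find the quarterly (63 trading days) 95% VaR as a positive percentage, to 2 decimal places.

σ_{63d} = 1.74% × √63 = 13.811%.
VaR = 1.645 × 13.811% = 22.719%.

22.72%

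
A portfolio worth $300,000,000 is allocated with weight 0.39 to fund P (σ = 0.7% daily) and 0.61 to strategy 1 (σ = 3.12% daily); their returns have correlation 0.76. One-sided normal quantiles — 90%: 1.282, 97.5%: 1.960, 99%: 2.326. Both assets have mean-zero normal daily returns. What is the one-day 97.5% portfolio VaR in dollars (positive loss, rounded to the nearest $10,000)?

$12,450,000

σ_p² = 0.39²·0.7² + 0.61²·3.12² + 2·0.76·0.39·0.61·0.7·3.12 = 4.4865 (%²).
σ_p = √4.4865 = 2.118%.
VaR = 1.960 × 2.118% = 4.151%; on $300,000,000 that is $12,453,000.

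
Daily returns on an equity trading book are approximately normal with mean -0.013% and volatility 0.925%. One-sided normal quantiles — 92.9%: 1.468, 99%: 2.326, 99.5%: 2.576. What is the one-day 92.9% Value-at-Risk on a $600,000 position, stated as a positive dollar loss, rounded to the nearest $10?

$8,230

VaR = −μ + z·σ = −(-0.013%) + 1.468 × 0.925% = 1.371%.
On $600,000: 0.01371 × $600,000 = $8,226.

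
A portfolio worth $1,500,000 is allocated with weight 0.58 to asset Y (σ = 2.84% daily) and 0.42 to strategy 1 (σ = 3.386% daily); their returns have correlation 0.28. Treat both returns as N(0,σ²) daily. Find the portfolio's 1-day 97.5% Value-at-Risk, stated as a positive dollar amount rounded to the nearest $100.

$72,300

σ_p² = 0.58²·2.84² + 0.42²·3.386² + 2·0.28·0.58·0.42·2.84·3.386 = 6.0475 (%²).
σ_p = √6.0475 = 2.459%.
At 97.5%, z = 1.960.
VaR = 1.960 × 2.459% = 4.820%; on $1,500,000 that is $72,300.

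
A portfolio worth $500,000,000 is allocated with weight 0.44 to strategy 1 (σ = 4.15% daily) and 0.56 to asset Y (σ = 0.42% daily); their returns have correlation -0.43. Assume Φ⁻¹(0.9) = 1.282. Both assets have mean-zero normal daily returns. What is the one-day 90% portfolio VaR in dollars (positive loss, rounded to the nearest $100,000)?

σ_p² = 0.44²·4.15² + 0.56²·0.42² + 2·-0.43·0.44·0.56·4.15·0.42 = 3.0202 (%²).
σ_p = √3.0202 = 1.738%.
VaR = 1.282 × 1.738% = 2.228%; on $500,000,000 that is $11,140,000.

$11,100,000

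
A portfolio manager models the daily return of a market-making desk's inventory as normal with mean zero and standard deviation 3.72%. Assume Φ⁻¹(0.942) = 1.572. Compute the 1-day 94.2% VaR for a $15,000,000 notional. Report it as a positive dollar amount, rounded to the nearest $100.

$877,200

VaR = z·σ = 1.572 × 3.72% = 5.848%.
On $15,000,000: 0.05848 × $15,000,000 = $877,200.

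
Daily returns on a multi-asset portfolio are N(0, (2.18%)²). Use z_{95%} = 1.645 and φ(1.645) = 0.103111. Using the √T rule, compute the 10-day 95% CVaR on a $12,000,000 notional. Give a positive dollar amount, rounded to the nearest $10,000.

$1,710,000

σ_{10d} = 2.18% × √10 = 6.894%.
ES multiplier = φ(z)/(1−α) = 0.103111/0.05 = 2.062.
ES = 6.894% × 2.062 = 14.215%; on $12,000,000: $1,705,800.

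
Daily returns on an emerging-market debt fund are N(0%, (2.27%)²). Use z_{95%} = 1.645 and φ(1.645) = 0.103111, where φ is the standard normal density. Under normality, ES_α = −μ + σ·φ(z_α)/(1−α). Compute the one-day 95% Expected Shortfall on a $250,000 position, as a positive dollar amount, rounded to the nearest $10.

Tail multiplier: φ(z)/(1−α) = 0.103111 / 0.05 = 2.062.
ES = 2.27% × 2.062 = 4.681%.
On $250,000: 0.04681 × $250,000 = $11,702.

$11,700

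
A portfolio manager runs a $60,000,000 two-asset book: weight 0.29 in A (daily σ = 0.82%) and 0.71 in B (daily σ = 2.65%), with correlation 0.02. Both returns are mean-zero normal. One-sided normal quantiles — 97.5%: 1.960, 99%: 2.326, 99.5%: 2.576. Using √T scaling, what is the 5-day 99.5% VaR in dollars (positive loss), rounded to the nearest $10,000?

$6,570,000

σ_p = √(0.29²·0.82² + 0.71²·2.65² + 2·0.02·0.29·0.71·0.82·2.65) = 1.901%.
σ_{5d} = 1.901% × √5 = 4.251%.
VaR = 2.576 × 4.251% = 10.951%; on $60,000,000 that is $6,570,600.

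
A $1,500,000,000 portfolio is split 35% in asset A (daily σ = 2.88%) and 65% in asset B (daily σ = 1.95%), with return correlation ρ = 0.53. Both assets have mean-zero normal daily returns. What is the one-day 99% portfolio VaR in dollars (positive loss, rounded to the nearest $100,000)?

$69,600,000

σ_p² = 0.35²·2.88² + 0.65²·1.95² + 2·0.53·0.35·0.65·2.88·1.95 = 3.9769 (%²).
σ_p = √3.9769 = 1.994%.
At 99%, z = 2.326.
VaR = 2.326 × 1.994% = 4.638%; on $1,500,000,000 that is $69,570,000.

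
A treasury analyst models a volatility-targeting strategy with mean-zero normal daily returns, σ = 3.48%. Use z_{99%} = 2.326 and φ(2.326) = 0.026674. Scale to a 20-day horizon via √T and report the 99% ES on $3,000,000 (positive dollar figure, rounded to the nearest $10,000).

σ_{20d} = 3.48% × √20 = 15.563%.
ES multiplier = φ(z)/(1−α) = 0.026674/0.01 = 2.667.
ES = 15.563% × 2.667 = 41.507%; on $3,000,000: $1,245,210.

$1,250,000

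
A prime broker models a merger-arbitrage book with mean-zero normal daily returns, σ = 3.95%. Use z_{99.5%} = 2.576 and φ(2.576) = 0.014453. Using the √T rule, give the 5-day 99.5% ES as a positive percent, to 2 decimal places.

25.53%

σ_{5d} = 3.95% × √5 = 8.832%.
ES multiplier = φ(z)/(1−α) = 0.014453/0.005 = 2.891.
ES = 8.832% × 2.891 = 25.533%.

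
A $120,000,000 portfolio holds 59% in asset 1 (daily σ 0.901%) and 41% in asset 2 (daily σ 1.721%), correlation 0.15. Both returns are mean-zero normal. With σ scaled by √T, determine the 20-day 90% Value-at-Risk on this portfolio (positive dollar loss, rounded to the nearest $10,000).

$6,500,000

σ_p = √(0.59²·0.901² + 0.41²·1.721² + 2·0.15·0.59·0.41·0.901·1.721) = 0.945%.
σ_{20d} = 0.945% × √20 = 4.226%.
z(90%) = 1.282.
VaR = 1.282 × 4.226% = 5.418%; on $120,000,000 that is $6,501,600.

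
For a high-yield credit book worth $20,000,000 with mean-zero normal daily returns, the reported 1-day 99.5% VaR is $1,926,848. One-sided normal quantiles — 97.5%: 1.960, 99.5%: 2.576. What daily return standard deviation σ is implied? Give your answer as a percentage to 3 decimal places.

3.740%

VaR as a fraction: $1,926,848 / $20,000,000 = 9.634%.
σ = VaR / z = 9.634% / 2.576 = 3.740%.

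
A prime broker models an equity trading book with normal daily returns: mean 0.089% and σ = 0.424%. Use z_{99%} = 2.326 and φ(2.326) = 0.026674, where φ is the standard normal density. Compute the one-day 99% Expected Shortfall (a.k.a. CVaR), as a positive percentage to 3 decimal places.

1.042%

Tail multiplier: φ(z)/(1−α) = 0.026674 / 0.01 = 2.667.
ES = −(0.089%) + 0.424% × 2.667 = 1.042%.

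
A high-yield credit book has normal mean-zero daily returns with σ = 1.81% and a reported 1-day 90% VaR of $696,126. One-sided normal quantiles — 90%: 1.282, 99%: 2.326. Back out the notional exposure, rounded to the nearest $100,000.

VaR as a fraction of value: z·σ = 1.282 × 1.81% = 2.32042%.
Position = $696,126 / 0.0232042 = $30,000,000.

$30,000,000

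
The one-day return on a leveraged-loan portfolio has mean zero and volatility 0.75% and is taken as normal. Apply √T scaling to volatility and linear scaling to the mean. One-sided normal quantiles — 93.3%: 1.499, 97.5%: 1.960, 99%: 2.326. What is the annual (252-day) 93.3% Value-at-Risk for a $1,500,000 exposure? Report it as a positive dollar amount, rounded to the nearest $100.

σ_{252d} = 0.75% × √252 = 11.906%.
VaR = 1.499 × 11.906% = 17.847%.
On $1,500,000: 0.17847 × $1,500,000 = $267,705.

$267,700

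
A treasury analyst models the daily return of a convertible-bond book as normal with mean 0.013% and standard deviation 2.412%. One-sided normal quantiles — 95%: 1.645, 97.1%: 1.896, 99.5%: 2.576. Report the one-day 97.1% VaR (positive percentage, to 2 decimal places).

4.56%

VaR = −μ + z·σ = −(0.013%) + 1.896 × 2.412% = 4.560%.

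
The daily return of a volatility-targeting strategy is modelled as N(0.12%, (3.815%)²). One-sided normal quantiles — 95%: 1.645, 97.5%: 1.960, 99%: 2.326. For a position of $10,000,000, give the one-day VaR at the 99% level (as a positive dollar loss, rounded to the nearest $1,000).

$875,000

VaR = −μ + z·σ = −(0.12%) + 2.326 × 3.815% = 8.754%.
On $10,000,000: 0.08754 × $10,000,000 = $875,400.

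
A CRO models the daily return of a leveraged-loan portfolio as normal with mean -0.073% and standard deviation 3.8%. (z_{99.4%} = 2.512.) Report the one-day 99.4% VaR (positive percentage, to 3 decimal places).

9.619%

VaR = −μ + z·σ = −(-0.073%) + 2.512 × 3.8% = 9.619%.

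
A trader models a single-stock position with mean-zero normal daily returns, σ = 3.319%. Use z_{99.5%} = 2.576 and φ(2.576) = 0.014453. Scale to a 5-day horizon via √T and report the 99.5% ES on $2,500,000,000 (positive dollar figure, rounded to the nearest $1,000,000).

$536,000,000

σ_{5d} = 3.319% × √5 = 7.422%.
ES multiplier = φ(z)/(1−α) = 0.014453/0.005 = 2.891.
ES = 7.422% × 2.891 = 21.457%; on $2,500,000,000: $536,425,000.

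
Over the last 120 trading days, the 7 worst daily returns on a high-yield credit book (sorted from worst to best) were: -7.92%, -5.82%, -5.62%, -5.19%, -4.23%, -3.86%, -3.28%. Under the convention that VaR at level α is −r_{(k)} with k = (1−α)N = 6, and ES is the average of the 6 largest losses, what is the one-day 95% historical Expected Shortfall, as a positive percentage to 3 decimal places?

5.440%

The 6 worst returns sum to -32.64%.
ES = −(-32.64%) / 6 = 5.44% ≈ 5.440%.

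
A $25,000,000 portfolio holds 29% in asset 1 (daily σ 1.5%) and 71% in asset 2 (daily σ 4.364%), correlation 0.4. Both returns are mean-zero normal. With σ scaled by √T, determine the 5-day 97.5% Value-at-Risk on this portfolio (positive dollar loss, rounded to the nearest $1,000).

$3,612,000

σ_p = √(0.29²·1.5² + 0.71²·4.364² + 2·0.4·0.29·0.71·1.5·4.364) = 3.297%.
σ_{5d} = 3.297% × √5 = 7.372%.
z(97.5%) = 1.960.
VaR = 1.960 × 7.372% = 14.449%; on $25,000,000 that is $3,612,250.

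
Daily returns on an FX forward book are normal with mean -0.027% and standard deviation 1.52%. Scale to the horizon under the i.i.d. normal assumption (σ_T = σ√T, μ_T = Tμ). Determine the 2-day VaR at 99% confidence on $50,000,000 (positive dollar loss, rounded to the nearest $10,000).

At 99%, z = 2.326.
σ_{2d} = 1.52% × √2 = 2.150%; μ_{2d} = 2 × -0.027% = -0.054%.
VaR = −(-0.054%) + 2.326 × 2.150% = 5.055%.
On $50,000,000: 0.05055 × $50,000,000 = $2,527,500.

$2,530,000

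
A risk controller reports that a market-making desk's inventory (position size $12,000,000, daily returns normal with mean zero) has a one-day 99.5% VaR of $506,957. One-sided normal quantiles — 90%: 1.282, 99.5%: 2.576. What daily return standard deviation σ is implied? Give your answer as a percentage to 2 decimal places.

1.64%

VaR as a fraction: $506,957 / $12,000,000 = 4.225%.
σ = VaR / z = 4.225% / 2.576 = 1.640%.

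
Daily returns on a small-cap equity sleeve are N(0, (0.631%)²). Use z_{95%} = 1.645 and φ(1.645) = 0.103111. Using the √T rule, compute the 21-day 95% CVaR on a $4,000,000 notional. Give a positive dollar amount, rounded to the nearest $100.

σ_{21d} = 0.631% × √21 = 2.892%.
ES multiplier = φ(z)/(1−α) = 0.103111/0.05 = 2.062.
ES = 2.892% × 2.062 = 5.963%; on $4,000,000: $238,520.

$238,500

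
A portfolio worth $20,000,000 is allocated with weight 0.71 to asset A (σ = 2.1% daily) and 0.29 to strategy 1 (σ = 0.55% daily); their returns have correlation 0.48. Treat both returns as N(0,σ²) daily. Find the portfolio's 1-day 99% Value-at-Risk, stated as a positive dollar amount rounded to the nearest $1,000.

$732,000

σ_p² = 0.71²·2.1² + 0.29²·0.55² + 2·0.48·0.71·0.29·2.1·0.55 = 2.4768 (%²).
σ_p = √2.4768 = 1.574%.
At 99%, z = 2.326.
VaR = 2.326 × 1.574% = 3.661%; on $20,000,000 that is $732,200.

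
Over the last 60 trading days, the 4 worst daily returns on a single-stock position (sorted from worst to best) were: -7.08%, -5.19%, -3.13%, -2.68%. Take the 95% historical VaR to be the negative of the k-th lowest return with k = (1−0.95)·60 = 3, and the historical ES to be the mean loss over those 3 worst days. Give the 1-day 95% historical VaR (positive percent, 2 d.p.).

3.13%

k = 3; the 3rd lowest return is -3.13%, so VaR = 3.13%.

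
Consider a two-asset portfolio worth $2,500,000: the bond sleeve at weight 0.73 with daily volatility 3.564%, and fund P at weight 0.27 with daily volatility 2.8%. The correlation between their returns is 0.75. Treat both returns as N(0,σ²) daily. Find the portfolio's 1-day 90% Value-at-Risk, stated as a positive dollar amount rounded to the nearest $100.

$102,800

σ_p² = 0.73²·3.564² + 0.27²·2.8² + 2·0.75·0.73·0.27·3.564·2.8 = 10.2908 (%²).
σ_p = √10.2908 = 3.208%.
At 90%, z = 1.282.
VaR = 1.282 × 3.208% = 4.113%; on $2,500,000 that is $102,825.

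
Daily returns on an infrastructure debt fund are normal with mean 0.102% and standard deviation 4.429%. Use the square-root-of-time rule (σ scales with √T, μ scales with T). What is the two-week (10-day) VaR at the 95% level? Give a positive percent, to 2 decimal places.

22.02%

At 95%, z = 1.645.
σ_{10d} = 4.429% × √10 = 14.006%; μ_{10d} = 10 × 0.102% = 1.020%.
VaR = −(1.020%) + 1.645 × 14.006% = 22.020%.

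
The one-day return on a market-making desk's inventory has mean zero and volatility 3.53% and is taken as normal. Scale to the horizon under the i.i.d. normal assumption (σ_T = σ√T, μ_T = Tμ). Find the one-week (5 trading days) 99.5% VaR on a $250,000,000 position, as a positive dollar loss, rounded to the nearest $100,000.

At 99.5%, z = 2.576.
σ_{5d} = 3.53% × √5 = 7.893%.
VaR = 2.576 × 7.893% = 20.332%.
On $250,000,000: 0.20332 × $250,000,000 = $50,830,000.

$50,800,000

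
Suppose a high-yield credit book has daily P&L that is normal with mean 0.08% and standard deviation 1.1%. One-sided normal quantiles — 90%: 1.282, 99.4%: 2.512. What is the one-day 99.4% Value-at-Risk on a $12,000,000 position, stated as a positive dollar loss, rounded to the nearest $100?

VaR = −μ + z·σ = −(0.08%) + 2.512 × 1.1% = 2.683%.
On $12,000,000: 0.02683 × $12,000,000 = $321,960.

$322,000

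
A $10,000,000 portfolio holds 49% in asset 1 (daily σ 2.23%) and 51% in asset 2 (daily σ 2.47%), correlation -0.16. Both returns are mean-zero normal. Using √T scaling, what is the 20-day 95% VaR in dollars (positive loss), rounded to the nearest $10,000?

σ_p = √(0.49²·2.23² + 0.51²·2.47² + 2·-0.16·0.49·0.51·2.23·2.47) = 1.530%.
σ_{20d} = 1.530% × √20 = 6.842%.
z(95%) = 1.645.
VaR = 1.645 × 6.842% = 11.255%; on $10,000,000 that is $1,125,500.

$1,130,000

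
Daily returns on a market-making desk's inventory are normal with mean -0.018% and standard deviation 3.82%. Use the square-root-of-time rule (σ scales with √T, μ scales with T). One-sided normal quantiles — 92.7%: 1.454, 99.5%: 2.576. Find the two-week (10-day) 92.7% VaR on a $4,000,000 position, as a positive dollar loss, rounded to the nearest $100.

$709,800

σ_{10d} = 3.82% × √10 = 12.080%; μ_{10d} = 10 × -0.018% = -0.180%.
VaR = −(-0.180%) + 1.454 × 12.080% = 17.744%.
On $4,000,000: 0.17744 × $4,000,000 = $709,760.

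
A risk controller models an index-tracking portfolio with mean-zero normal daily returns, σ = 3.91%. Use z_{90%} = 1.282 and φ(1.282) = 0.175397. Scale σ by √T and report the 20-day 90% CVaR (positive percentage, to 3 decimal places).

30.670%

σ_{20d} = 3.91% × √20 = 17.486%.
ES multiplier = φ(z)/(1−α) = 0.175397/0.1 = 1.754.
ES = 17.486% × 1.754 = 30.670%.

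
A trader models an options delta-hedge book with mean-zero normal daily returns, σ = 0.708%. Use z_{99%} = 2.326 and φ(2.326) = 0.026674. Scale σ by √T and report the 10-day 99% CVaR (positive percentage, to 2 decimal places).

5.97%

σ_{10d} = 0.708% × √10 = 2.239%.
ES multiplier = φ(z)/(1−α) = 0.026674/0.01 = 2.667.
ES = 2.239% × 2.667 = 5.971%.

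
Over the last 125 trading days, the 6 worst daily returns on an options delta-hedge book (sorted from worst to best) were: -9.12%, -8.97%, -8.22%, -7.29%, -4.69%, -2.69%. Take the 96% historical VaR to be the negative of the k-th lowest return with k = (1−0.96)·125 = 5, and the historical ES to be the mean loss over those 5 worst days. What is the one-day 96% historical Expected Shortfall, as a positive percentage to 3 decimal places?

7.658%

The 5 worst returns sum to -38.29%.
ES = −(-38.29%) / 5 = 7.658%.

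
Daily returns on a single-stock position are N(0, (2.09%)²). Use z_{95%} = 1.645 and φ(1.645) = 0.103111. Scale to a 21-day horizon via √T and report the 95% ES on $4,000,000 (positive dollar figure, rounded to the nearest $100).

σ_{21d} = 2.09% × √21 = 9.578%.
ES multiplier = φ(z)/(1−α) = 0.103111/0.05 = 2.062.
ES = 9.578% × 2.062 = 19.750%; on $4,000,000: $790,000.

$790,000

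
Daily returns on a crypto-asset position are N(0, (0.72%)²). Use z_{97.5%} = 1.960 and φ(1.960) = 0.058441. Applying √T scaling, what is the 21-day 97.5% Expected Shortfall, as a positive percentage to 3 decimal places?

7.713%

σ_{21d} = 0.72% × √21 = 3.299%.
ES multiplier = φ(z)/(1−α) = 0.058441/0.025 = 2.338.
ES = 3.299% × 2.338 = 7.713%.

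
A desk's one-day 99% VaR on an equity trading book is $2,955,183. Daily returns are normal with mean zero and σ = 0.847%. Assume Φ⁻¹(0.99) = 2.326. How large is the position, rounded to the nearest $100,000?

$150,000,000

VaR as a fraction of value: z·σ = 2.326 × 0.847% = 1.97012%.
Position = $2,955,183 / 0.0197012 = $150,000,000.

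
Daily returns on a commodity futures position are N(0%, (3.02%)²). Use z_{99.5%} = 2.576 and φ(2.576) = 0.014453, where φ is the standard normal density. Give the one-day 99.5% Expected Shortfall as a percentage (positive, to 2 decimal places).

Tail multiplier: φ(z)/(1−α) = 0.014453 / 0.005 = 2.891.
ES = 3.02% × 2.891 = 8.731%.

8.73%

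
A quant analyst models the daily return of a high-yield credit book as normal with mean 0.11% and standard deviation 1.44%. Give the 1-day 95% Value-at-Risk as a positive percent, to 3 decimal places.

At 95% one-sided, z = 1.645.
VaR = −μ + z·σ = −(0.11%) + 1.645 × 1.44% = 2.259%.

2.259%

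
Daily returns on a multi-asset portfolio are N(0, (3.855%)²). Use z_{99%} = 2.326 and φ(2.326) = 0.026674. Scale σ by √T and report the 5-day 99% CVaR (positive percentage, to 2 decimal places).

22.99%

σ_{5d} = 3.855% × √5 = 8.620%.
ES multiplier = φ(z)/(1−α) = 0.026674/0.01 = 2.667.
ES = 8.620% × 2.667 = 22.990%.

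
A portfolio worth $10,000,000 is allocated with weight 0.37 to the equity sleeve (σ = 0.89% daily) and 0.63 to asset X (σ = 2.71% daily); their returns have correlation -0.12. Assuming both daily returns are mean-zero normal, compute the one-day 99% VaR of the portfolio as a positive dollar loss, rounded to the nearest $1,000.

$395,000

σ_p² = 0.37²·0.89² + 0.63²·2.71² + 2·-0.12·0.37·0.63·0.89·2.71 = 2.8884 (%²).
σ_p = √2.8884 = 1.700%.
At 99%, z = 2.326.
VaR = 2.326 × 1.700% = 3.954%; on $10,000,000 that is $395,400.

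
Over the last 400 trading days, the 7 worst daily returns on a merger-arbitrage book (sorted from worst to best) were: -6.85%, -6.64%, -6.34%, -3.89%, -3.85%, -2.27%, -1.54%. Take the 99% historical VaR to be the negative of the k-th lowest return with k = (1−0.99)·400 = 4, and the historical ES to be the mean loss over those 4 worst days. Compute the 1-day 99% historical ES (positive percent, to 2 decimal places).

The 4 worst returns sum to -23.72%.
ES = −(-23.72%) / 4 = 5.93%.

5.93%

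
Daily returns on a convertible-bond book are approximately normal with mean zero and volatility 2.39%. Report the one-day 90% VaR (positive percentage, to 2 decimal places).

3.06%

At 90% one-sided, z = 1.282.
VaR = z·σ = 1.282 × 2.39% = 3.064%.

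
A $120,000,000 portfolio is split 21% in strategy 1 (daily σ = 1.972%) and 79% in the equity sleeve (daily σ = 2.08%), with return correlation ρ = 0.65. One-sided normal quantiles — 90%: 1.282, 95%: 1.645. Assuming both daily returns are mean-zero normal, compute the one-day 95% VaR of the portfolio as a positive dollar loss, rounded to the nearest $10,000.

$3,830,000

σ_p² = 0.21²·1.972² + 0.79²·2.08² + 2·0.65·0.21·0.79·1.972·2.08 = 3.7562 (%²).
σ_p = √3.7562 = 1.938%.
VaR = 1.645 × 1.938% = 3.188%; on $120,000,000 that is $3,825,600.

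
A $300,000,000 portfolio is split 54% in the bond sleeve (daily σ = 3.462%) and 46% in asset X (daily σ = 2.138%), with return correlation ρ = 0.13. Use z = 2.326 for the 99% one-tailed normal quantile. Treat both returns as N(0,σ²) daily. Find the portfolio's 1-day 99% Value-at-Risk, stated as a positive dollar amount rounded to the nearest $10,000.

σ_p² = 0.54²·3.462² + 0.46²·2.138² + 2·0.13·0.54·0.46·3.462·2.138 = 4.9402 (%²).
σ_p = √4.9402 = 2.223%.
VaR = 2.326 × 2.223% = 5.171%; on $300,000,000 that is $15,513,000.

$15,510,000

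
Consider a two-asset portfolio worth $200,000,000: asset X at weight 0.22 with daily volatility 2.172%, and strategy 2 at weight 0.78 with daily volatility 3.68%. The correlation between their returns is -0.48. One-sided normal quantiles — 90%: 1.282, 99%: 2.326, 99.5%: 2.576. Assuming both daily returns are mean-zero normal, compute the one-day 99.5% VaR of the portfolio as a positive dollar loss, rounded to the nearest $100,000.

$13,800,000

σ_p² = 0.22²·2.172² + 0.78²·3.68² + 2·-0.48·0.22·0.78·2.172·3.68 = 7.1508 (%²).
σ_p = √7.1508 = 2.674%.
VaR = 2.576 × 2.674% = 6.888%; on $200,000,000 that is $13,776,000.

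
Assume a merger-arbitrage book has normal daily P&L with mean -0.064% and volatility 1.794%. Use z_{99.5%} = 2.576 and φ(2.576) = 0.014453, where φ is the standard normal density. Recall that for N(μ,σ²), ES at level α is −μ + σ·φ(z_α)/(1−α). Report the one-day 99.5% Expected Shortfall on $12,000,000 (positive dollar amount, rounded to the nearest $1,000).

$630,000

Tail multiplier: φ(z)/(1−α) = 0.014453 / 0.005 = 2.891.
ES = −(-0.064%) + 1.794% × 2.891 = 5.250%.
On $12,000,000: 0.05250 × $12,000,000 = $630,000.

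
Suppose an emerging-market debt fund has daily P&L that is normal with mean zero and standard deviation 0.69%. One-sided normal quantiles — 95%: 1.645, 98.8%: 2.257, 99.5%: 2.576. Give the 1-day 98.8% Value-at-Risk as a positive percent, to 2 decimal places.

1.56%

VaR = z·σ = 2.257 × 0.69% = 1.557%.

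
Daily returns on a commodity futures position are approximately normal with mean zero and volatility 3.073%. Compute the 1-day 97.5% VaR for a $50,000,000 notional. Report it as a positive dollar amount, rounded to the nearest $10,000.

$3,010,000

At 97.5% one-sided, z = 1.960.
VaR = z·σ = 1.960 × 3.073% = 6.023%.
On $50,000,000: 0.06023 × $50,000,000 = $3,011,500.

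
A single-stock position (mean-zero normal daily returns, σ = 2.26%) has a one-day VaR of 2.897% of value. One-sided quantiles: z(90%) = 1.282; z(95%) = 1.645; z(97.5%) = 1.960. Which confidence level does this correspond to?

Implied z = VaR/σ = 2.897 / 2.26 = 1.282.
This matches z(90%) = 1.282.

90%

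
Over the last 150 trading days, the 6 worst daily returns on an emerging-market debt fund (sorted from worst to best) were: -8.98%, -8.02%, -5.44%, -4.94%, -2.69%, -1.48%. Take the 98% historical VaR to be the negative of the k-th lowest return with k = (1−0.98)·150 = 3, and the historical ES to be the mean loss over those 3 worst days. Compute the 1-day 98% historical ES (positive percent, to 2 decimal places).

7.48%

The 3 worst returns sum to -22.44%.
ES = −(-22.44%) / 3 = 7.48%.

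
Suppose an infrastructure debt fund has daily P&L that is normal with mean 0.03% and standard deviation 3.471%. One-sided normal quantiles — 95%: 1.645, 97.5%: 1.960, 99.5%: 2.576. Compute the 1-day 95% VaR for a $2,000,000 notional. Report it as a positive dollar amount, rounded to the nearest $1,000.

$114,000

VaR = −μ + z·σ = −(0.03%) + 1.645 × 3.471% = 5.680%.
On $2,000,000: 0.05680 × $2,000,000 = $113,600.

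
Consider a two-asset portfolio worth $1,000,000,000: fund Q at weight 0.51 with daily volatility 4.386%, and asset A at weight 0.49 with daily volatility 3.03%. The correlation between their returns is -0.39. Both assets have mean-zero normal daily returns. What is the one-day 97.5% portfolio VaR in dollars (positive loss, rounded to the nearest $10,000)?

σ_p² = 0.51²·4.386² + 0.49²·3.03² + 2·-0.39·0.51·0.49·4.386·3.03 = 4.6174 (%²).
σ_p = √4.6174 = 2.149%.
At 97.5%, z = 1.960.
VaR = 1.960 × 2.149% = 4.212%; on $1,000,000,000 that is $42,120,000.

$42,120,000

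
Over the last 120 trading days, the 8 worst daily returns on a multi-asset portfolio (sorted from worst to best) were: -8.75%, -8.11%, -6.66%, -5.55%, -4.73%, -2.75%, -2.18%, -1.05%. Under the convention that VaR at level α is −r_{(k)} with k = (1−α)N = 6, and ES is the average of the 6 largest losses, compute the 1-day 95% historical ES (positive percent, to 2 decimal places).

6.09%

The 6 worst returns sum to -36.55%.
ES = −(-36.55%) / 6 = 6.0916…% ≈ 6.09%.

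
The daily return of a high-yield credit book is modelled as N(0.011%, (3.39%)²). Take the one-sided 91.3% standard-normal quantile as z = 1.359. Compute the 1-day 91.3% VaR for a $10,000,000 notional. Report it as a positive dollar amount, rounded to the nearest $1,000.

VaR = −μ + z·σ = −(0.011%) + 1.359 × 3.39% = 4.596%.
On $10,000,000: 0.04596 × $10,000,000 = $459,600.

$460,000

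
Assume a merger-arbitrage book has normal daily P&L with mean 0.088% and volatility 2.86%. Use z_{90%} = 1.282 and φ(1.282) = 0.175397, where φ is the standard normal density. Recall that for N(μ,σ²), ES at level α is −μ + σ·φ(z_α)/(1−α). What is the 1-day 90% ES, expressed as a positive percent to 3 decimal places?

Tail multiplier: φ(z)/(1−α) = 0.175397 / 0.1 = 1.754.
ES = −(0.088%) + 2.86% × 1.754 = 4.928%.

4.928%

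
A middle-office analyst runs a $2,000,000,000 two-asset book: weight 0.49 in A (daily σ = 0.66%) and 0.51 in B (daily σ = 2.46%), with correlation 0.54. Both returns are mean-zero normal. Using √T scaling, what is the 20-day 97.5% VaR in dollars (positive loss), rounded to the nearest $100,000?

σ_p = √(0.49²·0.66² + 0.51²·2.46² + 2·0.54·0.49·0.51·0.66·2.46) = 1.455%.
σ_{20d} = 1.455% × √20 = 6.507%.
z(97.5%) = 1.960.
VaR = 1.960 × 6.507% = 12.754%; on $2,000,000,000 that is $255,080,000.

$255,100,000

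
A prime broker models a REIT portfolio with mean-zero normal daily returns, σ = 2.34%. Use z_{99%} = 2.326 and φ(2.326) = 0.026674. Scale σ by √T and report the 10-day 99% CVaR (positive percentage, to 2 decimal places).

σ_{10d} = 2.34% × √10 = 7.400%.
ES multiplier = φ(z)/(1−α) = 0.026674/0.01 = 2.667.
ES = 7.400% × 2.667 = 19.736%.

19.74%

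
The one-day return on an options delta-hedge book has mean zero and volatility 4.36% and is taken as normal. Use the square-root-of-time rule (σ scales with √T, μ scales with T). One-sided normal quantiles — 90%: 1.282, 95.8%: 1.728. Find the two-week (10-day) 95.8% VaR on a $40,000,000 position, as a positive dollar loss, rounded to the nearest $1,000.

σ_{10d} = 4.36% × √10 = 13.788%.
VaR = 1.728 × 13.788% = 23.826%.
On $40,000,000: 0.23826 × $40,000,000 = $9,530,400.

$9,530,000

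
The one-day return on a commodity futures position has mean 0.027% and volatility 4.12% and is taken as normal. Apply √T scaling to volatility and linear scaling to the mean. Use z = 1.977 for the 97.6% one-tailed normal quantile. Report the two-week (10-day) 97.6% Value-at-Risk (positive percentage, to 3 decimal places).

25.488%

σ_{10d} = 4.12% × √10 = 13.029%; μ_{10d} = 10 × 0.027% = 0.270%.
VaR = −(0.270%) + 1.977 × 13.029% = 25.488%.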